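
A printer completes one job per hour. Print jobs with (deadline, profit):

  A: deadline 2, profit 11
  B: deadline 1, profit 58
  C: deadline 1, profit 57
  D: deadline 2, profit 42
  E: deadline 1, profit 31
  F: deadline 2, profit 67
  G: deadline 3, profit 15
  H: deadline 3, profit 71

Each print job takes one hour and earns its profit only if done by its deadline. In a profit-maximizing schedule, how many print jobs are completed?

Take jobs in profit order; each goes to the latest open slot no later than its deadline.
By profit: H(d3,71), F(d2,67), B(d1,58), C(d1,57), D(d2,42), E(d1,31), G(d3,15), A(d2,11)
H→slot 3; F→slot 2; B→slot 1; C skipped; D skipped; E skipped; G skipped; A skipped.
3 of 8 scheduled.

3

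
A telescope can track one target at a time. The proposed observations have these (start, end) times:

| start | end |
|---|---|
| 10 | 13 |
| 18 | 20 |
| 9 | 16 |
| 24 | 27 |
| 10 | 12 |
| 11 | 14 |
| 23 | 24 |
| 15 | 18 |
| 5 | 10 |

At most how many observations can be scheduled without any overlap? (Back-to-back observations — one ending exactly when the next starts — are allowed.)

Sorted by end: (5,10)  (10,12)  (10,13)  (11,14)  (9,16)  (15,18)  (18,20)  (23,24)  (24,27)
take (5,10); take (10,12); skip (10,13); take (15,18); take (18,20); take (23,24); take (24,27).
Selected 6 observations.

6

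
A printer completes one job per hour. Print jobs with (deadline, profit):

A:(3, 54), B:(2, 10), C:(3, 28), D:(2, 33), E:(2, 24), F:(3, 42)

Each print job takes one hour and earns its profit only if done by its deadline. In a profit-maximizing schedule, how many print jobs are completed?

3

Take jobs in profit order; each goes to the latest open slot no later than its deadline.
By profit: A(d3,54), F(d3,42), D(d2,33), C(d3,28), E(d2,24), B(d2,10)
A→slot 3; F→slot 2; D→slot 1; C skipped; E skipped; B skipped.
3 of 6 scheduled.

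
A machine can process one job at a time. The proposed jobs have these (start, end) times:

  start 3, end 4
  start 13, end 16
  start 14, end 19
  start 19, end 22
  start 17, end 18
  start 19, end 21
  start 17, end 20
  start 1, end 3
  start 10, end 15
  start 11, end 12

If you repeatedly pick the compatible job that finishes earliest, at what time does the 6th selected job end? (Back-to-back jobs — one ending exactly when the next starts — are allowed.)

21

Sort by end time and greedily take each interval whose start is ≥ the last chosen end.
By end time: (1,3), (3,4), (11,12), (10,15), (13,16), (17,18), (14,19), (17,20), (19,21), (19,22).
Pick (1,3); next start ≥ 3 → (3,4); next start ≥ 4 → (11,12); next start ≥ 12 → (13,16); next start ≥ 16 → (17,18); next start ≥ 18 → (19,21).
Selected: (1,3) (3,4) (11,12) (13,16) (17,18) (19,21)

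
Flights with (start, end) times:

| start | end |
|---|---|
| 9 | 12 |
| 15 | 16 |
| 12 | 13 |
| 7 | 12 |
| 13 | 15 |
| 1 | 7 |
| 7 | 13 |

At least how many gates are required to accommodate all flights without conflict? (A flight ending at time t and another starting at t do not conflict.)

3

Count concurrent intervals with a sweep; the peak is the room count.
Events (time:±→running): 1:+→1 7:-→0 7:+→1 7:+→2 9:+→3 … peak 3.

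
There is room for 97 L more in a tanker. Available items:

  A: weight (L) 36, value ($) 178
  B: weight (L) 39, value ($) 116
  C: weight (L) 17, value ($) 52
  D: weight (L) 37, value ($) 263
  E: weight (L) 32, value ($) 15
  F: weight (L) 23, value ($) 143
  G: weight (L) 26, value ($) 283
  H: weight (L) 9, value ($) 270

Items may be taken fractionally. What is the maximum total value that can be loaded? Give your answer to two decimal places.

Sort by value per unit weight and fill in that order.
Order: H (270/9=30.00) > G (283/26=10.88) > D (263/37=7.11) > F (143/23=6.22) > A (178/36=4.94) > C (52/17=3.06) > B (116/39=2.97) > E (15/32=0.47)
Fill: take H (9 @ 270) → take G (26 @ 283) → take D (37 @ 263) → take F (23 @ 143) → take 2/36 of A → 9.89; 97/97 used.
Total value = 968.89

968.89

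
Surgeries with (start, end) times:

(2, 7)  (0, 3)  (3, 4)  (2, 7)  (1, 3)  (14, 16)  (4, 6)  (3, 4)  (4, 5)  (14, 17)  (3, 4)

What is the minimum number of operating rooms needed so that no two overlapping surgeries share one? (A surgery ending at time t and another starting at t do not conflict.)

5

The answer is the maximum number of intervals overlapping at any instant.
starts: [0, 1, 2, 2, 3, 3, 3, 4, 4, 14, 14]
ends:   [3, 3, 4, 4, 4, 5, 6, 7, 7, 16, 17]
s0→1 s1→2 s2→3 s2→4 e3→3 e3→2 s3→3 s3→4 s3→5  — peak 5.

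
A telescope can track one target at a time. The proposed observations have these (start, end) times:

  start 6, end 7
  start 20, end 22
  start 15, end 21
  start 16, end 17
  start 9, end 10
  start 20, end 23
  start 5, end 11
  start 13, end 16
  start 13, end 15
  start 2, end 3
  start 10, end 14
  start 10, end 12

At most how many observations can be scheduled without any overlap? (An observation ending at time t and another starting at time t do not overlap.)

7

Greedy by earliest finish: after sorting by end time, pick each interval compatible with the last pick.
Sorted by end: (2,3)  (6,7)  (9,10)  (5,11)  (10,12)  (10,14)  (13,15)  (13,16)  (16,17)  (15,21)  (20,22)  (20,23)
take (2,3); take (6,7); take (9,10); take (10,12); take (13,15); skip (13,16); take (16,17); take (20,22); skip (20,23).
Selected 7 observations.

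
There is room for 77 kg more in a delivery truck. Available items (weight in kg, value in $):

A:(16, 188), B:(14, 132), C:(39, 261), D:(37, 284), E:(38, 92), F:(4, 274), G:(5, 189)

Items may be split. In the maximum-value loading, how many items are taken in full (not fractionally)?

5

Sort by value per unit weight and fill in that order.
Order: F (274/4=68.50) > G (189/5=37.80) > A (188/16=11.75) > B (132/14=9.43) > D (284/37=7.68) > C (261/39=6.69) > E (92/38=2.42)
Fill: take F (4 @ 274) → take G (5 @ 189) → take A (16 @ 188) → take B (14 @ 132) → take D (37 @ 284) → take 1/39 of C → 6.69; 77/77 used.
5 item(s) taken whole; one partial (take 1/39 of C).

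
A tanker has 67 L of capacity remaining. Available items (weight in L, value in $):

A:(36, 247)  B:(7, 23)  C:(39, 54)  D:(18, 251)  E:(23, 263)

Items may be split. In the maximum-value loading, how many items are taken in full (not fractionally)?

Ratios (sorted): D 13.94, E 11.43, A 6.86, B 3.29, C 1.38
take D (18 @ 251); take E (23 @ 263); take 26/36 of A → 178.39. Capacity used 67/67.
2 item(s) taken whole; one partial (take 26/36 of A).

2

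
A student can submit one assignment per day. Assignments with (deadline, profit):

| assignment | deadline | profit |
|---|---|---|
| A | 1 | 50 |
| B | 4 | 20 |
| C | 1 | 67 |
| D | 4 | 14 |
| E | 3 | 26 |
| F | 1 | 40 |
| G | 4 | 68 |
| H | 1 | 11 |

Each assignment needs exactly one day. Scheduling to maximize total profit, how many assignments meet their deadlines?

4

Take jobs in profit order; each goes to the latest open slot no later than its deadline.
Profit order: G=68 C=67 A=50 F=40 E=26 B=20 D=14 H=11
Assign: G→slot 4, C→slot 1, A skipped, F skipped, E→slot 3, B→slot 2, D skipped, H skipped.
Slots: [1:C] [2:B] [3:E] [4:G]
4 of 8 scheduled.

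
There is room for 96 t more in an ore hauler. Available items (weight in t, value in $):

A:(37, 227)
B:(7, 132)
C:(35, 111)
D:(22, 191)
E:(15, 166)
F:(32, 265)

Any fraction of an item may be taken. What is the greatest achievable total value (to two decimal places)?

876.70

Ratios (sorted): B 18.86, E 11.07, D 8.68, F 8.28, A 6.14, C 3.17
take B (7 @ 132); take E (15 @ 166); take D (22 @ 191); take F (32 @ 265); take 20/37 of A → 122.70. Capacity used 96/96.
Total value = 876.70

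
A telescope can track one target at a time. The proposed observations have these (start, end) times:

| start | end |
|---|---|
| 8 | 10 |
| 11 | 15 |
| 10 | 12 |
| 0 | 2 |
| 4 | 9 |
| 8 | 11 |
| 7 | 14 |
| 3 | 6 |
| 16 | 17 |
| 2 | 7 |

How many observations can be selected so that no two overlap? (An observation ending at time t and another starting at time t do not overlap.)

Sort by end time and greedily take each interval whose start is ≥ the last chosen end.
Sorted by end: (0,2)  (3,6)  (2,7)  (4,9)  (8,10)  (8,11)  (10,12)  (7,14)  (11,15)  (16,17)
take (0,2); take (3,6); skip (4,9); take (8,10); take (10,12); take (16,17).
Selected 5 observations.

5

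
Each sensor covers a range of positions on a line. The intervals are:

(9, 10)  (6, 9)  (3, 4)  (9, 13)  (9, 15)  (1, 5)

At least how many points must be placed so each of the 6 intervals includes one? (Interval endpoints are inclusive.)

2

Process intervals by earliest right end; each time one isn't hit yet, stab at its right endpoint.
By right end: [3,4]  [1,5]  [6,9]  [9,10]  [9,13]  [9,15]
[3,4] uncovered → point at 4; [6,9] uncovered → point at 9.
Points: 4, 9 (2 total).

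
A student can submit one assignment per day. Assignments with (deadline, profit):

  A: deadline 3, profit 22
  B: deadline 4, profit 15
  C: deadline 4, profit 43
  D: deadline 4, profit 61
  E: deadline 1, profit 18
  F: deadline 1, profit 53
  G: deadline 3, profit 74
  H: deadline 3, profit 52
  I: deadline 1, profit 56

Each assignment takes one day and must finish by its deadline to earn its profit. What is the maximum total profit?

Sort by profit descending; place each in the latest free slot ≤ its deadline.
Profit order: G=74 D=61 I=56 F=53 H=52 C=43 A=22 E=18 B=15
Assign: G→slot 3, D→slot 4, I→slot 1, F skipped, H→slot 2, C skipped, A skipped, E skipped, B skipped.
Slots: [1:I] [2:H] [3:G] [4:D]
Profit = 56 + 52 + 74 + 61 = 243

243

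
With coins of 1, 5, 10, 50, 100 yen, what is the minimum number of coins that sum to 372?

8

Use the largest denomination that fits, subtract, and repeat.
372 − 3×100→72 − 1×50→22 − 2×10→2 − 2×1→0
Total coins = 3 + 1 + 2 + 2 = 8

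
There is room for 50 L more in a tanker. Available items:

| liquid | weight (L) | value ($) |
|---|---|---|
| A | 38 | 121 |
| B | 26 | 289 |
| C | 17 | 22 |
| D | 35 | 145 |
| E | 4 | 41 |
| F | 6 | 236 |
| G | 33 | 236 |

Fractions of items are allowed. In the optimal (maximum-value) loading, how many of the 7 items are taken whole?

Sort by value per unit weight and fill in that order.
Ratios (sorted): F 39.33, B 11.12, E 10.25, G 7.15, D 4.14, A 3.18, C 1.29
take F (6 @ 236); take B (26 @ 289); take E (4 @ 41); take 14/33 of G → 100.12. Capacity used 50/50.
3 item(s) taken whole; one partial (take 14/33 of G).

3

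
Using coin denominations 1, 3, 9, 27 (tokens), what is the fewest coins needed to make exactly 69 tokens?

Greedy: take as many of the largest coin as possible, then repeat with the remainder.
69 − 2×27→15 − 1×9→6 − 2×3→0
Total coins = 2 + 1 + 2 = 5

5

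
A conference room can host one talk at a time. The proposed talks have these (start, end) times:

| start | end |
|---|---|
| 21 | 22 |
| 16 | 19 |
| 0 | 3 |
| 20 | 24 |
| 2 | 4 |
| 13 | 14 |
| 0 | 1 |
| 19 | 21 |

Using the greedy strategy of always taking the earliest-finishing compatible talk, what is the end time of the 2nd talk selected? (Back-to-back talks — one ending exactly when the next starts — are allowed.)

By end time: (0,1), (0,3), (2,4), (13,14), (16,19), (19,21), (21,22), (20,24).
Pick (0,1); next start ≥ 1 → (2,4); next start ≥ 4 → (13,14); next start ≥ 14 → (16,19); next start ≥ 19 → (19,21); next start ≥ 21 → (21,22).
Selected: (0,1) (2,4) (13,14) (16,19) (19,21) (21,22)

4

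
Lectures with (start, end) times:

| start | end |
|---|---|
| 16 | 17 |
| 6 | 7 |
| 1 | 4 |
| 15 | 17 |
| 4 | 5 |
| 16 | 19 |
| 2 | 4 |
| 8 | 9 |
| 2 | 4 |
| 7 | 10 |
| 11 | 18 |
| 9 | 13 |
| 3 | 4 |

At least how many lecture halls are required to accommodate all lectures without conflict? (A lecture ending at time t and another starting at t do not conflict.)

4

Events (time:±→running): 1:+→1 2:+→2 2:+→3 3:+→4 … peak 4.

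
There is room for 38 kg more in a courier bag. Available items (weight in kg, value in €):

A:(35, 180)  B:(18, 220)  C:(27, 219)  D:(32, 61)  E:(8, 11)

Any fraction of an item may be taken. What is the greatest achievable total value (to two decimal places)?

Order: B (220/18=12.22) > C (219/27=8.11) > A (180/35=5.14) > D (61/32=1.91) > E (11/8=1.38)
Fill: take B (18 @ 220) → take 20/27 of C → 162.22; 38/38 used.
Total value = 382.22

382.22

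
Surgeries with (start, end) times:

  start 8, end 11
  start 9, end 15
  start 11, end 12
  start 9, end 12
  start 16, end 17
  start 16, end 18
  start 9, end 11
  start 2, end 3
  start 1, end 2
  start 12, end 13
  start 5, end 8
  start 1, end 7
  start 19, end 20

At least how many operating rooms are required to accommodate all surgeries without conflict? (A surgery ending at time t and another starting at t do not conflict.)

4

The answer is the maximum number of intervals overlapping at any instant.
Events (time:±→running): 1:+→1 1:+→2 2:-→1 2:+→2 3:-→1 5:+→2 7:-→1 8:-→0 8:+→1 9:+→2 9:+→3 9:+→4 … peak 4.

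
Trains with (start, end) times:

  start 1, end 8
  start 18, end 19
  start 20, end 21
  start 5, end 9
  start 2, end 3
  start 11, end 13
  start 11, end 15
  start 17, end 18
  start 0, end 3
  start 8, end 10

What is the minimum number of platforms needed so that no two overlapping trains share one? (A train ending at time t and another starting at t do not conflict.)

3

Events (time:±→running): 0:+→1 1:+→2 2:+→3 … peak 3.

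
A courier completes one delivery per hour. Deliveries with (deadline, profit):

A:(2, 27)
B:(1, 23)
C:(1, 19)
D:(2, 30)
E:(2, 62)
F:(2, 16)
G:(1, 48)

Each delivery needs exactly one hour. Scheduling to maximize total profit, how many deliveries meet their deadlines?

Sort by profit descending; place each in the latest free slot ≤ its deadline.
Profit order: E=62 G=48 D=30 A=27 B=23 C=19 F=16
Assign: E→slot 2, G→slot 1, D skipped, A skipped, B skipped, C skipped, F skipped.
Slots: [1:G] [2:E]
2 of 7 scheduled.

2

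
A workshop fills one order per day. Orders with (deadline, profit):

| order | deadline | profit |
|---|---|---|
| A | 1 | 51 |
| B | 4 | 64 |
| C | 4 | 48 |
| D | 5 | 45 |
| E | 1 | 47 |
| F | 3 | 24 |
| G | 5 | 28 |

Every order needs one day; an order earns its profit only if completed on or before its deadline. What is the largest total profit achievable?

236

Take jobs in profit order; each goes to the latest open slot no later than its deadline.
By profit: B(d4,64), A(d1,51), C(d4,48), E(d1,47), D(d5,45), G(d5,28), F(d3,24)
B→slot 4; A→slot 1; C→slot 3; E skipped; D→slot 5; G→slot 2; F skipped.
Profit = 51 + 28 + 48 + 64 + 45 = 236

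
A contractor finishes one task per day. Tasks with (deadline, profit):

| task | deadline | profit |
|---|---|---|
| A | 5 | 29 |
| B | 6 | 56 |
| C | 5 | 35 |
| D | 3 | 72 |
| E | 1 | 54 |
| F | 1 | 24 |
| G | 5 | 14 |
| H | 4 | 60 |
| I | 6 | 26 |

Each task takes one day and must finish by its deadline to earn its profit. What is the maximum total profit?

Profit order: D=72 H=60 B=56 E=54 C=35 A=29 I=26 F=24 G=14
Assign: D→slot 3, H→slot 4, B→slot 6, E→slot 1, C→slot 5, A→slot 2, I skipped, F skipped, G skipped.
Slots: [1:E] [2:A] [3:D] [4:H] [5:C] [6:B]
Profit = 54 + 29 + 72 + 60 + 35 + 56 = 306

306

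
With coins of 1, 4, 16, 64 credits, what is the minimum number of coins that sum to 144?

3

144 − 2×64→16 − 1×16→0
Total coins = 2 + 1 = 3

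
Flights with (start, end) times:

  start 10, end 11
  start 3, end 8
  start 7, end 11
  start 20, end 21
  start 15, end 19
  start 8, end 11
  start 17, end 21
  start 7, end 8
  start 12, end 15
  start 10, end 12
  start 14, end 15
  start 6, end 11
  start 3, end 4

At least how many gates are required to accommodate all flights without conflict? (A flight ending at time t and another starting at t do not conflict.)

Count concurrent intervals with a sweep; the peak is the room count.
Events (time:±→running): 3:+→1 3:+→2 4:-→1 6:+→2 7:+→3 7:+→4 8:-→3 8:-→2 8:+→3 10:+→4 10:+→5 … peak 5.

5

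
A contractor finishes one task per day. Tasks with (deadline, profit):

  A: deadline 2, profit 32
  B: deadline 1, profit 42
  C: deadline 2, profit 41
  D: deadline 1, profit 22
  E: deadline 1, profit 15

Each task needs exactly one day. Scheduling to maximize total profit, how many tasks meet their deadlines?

By profit: B(d1,42), C(d2,41), A(d2,32), D(d1,22), E(d1,15)
B→slot 1; C→slot 2; A skipped; D skipped; E skipped.
2 of 5 scheduled.

2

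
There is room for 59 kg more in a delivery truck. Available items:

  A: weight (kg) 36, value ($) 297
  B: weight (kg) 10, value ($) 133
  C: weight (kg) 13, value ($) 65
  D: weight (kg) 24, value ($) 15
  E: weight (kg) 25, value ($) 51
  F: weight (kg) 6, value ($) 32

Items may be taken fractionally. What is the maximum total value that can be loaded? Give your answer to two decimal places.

Order: B (133/10=13.30) > A (297/36=8.25) > F (32/6=5.33) > C (65/13=5.00) > E (51/25=2.04) > D (15/24=0.62)
Fill: take B (10 @ 133) → take A (36 @ 297) → take F (6 @ 32) → take 7/13 of C → 35.00; 59/59 used.
Total value = 497.00

497.00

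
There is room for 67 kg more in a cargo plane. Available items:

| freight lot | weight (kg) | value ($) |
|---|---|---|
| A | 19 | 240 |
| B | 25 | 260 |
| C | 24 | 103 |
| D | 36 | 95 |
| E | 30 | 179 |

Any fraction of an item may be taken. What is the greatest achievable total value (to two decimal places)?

Sort by value per unit weight and fill in that order.
Ratios (sorted): A 12.63, B 10.40, E 5.97, C 4.29, D 2.64
take A (19 @ 240); take B (25 @ 260); take 23/30 of E → 137.23. Capacity used 67/67.
Total value = 637.23

637.23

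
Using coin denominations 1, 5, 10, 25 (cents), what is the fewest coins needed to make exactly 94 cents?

Use the largest denomination that fits, subtract, and repeat.
94 − 3×25→19 − 1×10→9 − 1×5→4 − 4×1→0
Total coins = 3 + 1 + 1 + 4 = 9

9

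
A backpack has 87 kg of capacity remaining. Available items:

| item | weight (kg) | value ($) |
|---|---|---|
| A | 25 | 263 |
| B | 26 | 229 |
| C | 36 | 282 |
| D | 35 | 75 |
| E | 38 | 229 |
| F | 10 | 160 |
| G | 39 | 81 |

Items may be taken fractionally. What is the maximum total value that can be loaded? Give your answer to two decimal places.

Sort by value per unit weight and fill in that order.
Ratios (sorted): F 16.00, A 10.52, B 8.81, C 7.83, E 6.03, D 2.14, G 2.08
take F (10 @ 160); take A (25 @ 263); take B (26 @ 229); take 26/36 of C → 203.67. Capacity used 87/87.
Total value = 855.67

855.67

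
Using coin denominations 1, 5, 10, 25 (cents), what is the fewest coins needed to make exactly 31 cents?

3

Greedy: take as many of the largest coin as possible, then repeat with the remainder.
31 − 1×25→6 − 1×5→1 − 1×1→0
Total coins = 1 + 1 + 1 = 3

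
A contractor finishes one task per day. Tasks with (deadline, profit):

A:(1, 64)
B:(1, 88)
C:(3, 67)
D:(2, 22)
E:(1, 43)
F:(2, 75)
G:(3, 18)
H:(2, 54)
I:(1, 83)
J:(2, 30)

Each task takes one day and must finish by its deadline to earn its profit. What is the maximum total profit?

230

Profit order: B=88 I=83 F=75 C=67 A=64 H=54 E=43 J=30 D=22 G=18
Assign: B→slot 1, I skipped, F→slot 2, C→slot 3, A skipped, H skipped, E skipped, J skipped, D skipped, G skipped.
Slots: [1:B] [2:F] [3:C]
Profit = 88 + 75 + 67 = 230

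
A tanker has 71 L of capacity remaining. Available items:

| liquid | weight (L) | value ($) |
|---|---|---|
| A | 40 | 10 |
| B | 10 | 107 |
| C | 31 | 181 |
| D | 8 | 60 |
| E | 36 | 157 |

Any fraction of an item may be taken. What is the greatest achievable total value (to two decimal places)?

Sort by value per unit weight and fill in that order.
Ratios (sorted): B 10.70, D 7.50, C 5.84, E 4.36, A 0.25
take B (10 @ 107); take D (8 @ 60); take C (31 @ 181); take 22/36 of E → 95.94. Capacity used 71/71.
Total value = 443.94

443.94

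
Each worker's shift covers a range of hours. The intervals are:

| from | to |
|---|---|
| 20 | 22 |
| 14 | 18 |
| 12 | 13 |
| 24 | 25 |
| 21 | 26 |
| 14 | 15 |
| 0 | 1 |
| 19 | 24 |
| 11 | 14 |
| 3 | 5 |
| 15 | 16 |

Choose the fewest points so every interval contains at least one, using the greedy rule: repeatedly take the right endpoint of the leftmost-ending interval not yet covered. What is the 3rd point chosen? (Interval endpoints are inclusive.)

Sorted: [0,1] [3,5] [12,13] [11,14] [14,15] [15,16] [14,18] [20,22] [19,24] [24,25] [21,26]
{[0,1]} hit by 1; {[3,5]} hit by 5; {[12,13],[11,14]} hit by 13; {[14,15],[15,16],[14,18]} hit by 15; {[20,22],[19,24]} hit by 22; {[24,25],[21,26]} hit by 25.
Points: 1, 5, 13, 15, 22, 25 (6 total).

13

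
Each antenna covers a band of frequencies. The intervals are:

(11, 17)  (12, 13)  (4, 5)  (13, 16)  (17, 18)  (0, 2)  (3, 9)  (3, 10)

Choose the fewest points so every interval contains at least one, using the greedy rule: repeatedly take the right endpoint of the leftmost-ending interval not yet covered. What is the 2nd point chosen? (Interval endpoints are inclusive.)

5

Process intervals by earliest right end; each time one isn't hit yet, stab at its right endpoint.
By right end: [0,2]  [4,5]  [3,9]  [3,10]  [12,13]  [13,16]  [11,17]  [17,18]
[0,2] uncovered → point at 2; [4,5] uncovered → point at 5; [12,13] uncovered → point at 13; [17,18] uncovered → point at 18.
Points: 2, 5, 13, 18 (4 total).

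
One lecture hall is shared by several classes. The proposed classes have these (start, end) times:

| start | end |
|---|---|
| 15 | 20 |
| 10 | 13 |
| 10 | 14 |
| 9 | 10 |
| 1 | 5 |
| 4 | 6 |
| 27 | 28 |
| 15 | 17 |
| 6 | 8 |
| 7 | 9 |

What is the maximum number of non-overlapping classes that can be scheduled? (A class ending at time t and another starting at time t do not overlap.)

6

Sort by end time and greedily take each interval whose start is ≥ the last chosen end.
Sorted by end: (1,5)  (4,6)  (6,8)  (7,9)  (9,10)  (10,13)  (10,14)  (15,17)  (15,20)  (27,28)
take (1,5); take (6,8); take (9,10); take (10,13); take (15,17); skip (15,20); take (27,28).
Selected 6 classes.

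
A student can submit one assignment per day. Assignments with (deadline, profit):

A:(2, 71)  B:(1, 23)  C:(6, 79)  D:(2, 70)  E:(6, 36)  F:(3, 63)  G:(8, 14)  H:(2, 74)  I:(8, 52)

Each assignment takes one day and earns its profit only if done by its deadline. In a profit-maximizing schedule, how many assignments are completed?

7

Sort by profit descending; place each in the latest free slot ≤ its deadline.
By profit: C(d6,79), H(d2,74), A(d2,71), D(d2,70), F(d3,63), I(d8,52), E(d6,36), B(d1,23), G(d8,14)
C→slot 6; H→slot 2; A→slot 1; D skipped; F→slot 3; I→slot 8; E→slot 5; B skipped; G→slot 7.
7 of 9 scheduled.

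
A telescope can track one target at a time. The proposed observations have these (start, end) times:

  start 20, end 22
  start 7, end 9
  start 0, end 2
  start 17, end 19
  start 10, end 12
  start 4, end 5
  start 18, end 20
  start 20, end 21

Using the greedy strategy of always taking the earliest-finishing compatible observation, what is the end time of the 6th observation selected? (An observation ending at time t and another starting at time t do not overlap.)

21

Sort by end time and greedily take each interval whose start is ≥ the last chosen end.
Sorted by end: (0,2)  (4,5)  (7,9)  (10,12)  (17,19)  (18,20)  (20,21)  (20,22)
take (0,2); take (4,5); take (7,9); take (10,12); take (17,19); take (20,21).
Selected: (0,2) (4,5) (7,9) (10,12) (17,19) (20,21)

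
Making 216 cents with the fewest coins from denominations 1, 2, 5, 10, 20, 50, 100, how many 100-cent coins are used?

2

Greedy: take as many of the largest coin as possible, then repeat with the remainder.
216 − 2×100→16 − 1×10→6 − 1×5→1 − 1×1→0
Count of 100: 2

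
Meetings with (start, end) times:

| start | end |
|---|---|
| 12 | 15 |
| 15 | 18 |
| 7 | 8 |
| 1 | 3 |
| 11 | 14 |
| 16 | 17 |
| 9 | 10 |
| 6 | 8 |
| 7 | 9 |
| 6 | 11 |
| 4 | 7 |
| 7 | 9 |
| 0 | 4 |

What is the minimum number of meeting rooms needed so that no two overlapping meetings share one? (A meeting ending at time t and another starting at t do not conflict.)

starts: [0, 1, 4, 6, 6, 7, 7, 7, 9, 11, 12, 15, 16]
ends:   [3, 4, 7, 8, 8, 9, 9, 10, 11, 14, 15, 17, 18]
s0→1 s1→2 e3→1 e4→0 s4→1 s6→2 s6→3 e7→2 s7→3 s7→4 s7→5  — peak 5.

5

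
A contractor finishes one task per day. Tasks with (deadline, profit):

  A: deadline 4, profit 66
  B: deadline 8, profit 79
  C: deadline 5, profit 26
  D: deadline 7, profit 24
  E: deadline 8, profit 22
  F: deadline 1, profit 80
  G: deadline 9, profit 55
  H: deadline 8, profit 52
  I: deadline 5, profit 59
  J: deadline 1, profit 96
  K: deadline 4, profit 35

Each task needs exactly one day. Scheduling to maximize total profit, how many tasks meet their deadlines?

Profit order: J=96 F=80 B=79 A=66 I=59 G=55 H=52 K=35 C=26 D=24 E=22
Assign: J→slot 1, F skipped, B→slot 8, A→slot 4, I→slot 5, G→slot 9, H→slot 7, K→slot 3, C→slot 2, D→slot 6, E skipped.
Slots: [1:J] [2:C] [3:K] [4:A] [5:I] [6:D] [7:H] [8:B] [9:G]
9 of 11 scheduled.

9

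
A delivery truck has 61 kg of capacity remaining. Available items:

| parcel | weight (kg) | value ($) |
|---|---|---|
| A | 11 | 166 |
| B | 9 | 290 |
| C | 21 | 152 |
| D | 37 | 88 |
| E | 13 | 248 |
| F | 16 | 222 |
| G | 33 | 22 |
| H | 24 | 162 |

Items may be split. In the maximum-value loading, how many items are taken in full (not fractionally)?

Sort by value per unit weight and fill in that order.
Order: B (290/9=32.22) > E (248/13=19.08) > A (166/11=15.09) > F (222/16=13.88) > C (152/21=7.24) > H (162/24=6.75) > D (88/37=2.38) > G (22/33=0.67)
Fill: take B (9 @ 290) → take E (13 @ 248) → take A (11 @ 166) → take F (16 @ 222) → take 12/21 of C → 86.86; 61/61 used.
4 item(s) taken whole; one partial (take 12/21 of C).

4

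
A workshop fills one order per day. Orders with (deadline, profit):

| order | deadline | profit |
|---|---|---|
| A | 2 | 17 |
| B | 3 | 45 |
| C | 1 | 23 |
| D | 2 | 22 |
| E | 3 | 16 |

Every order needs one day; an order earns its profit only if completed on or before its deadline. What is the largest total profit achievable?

Sort by profit descending; place each in the latest free slot ≤ its deadline.
By profit: B(d3,45), C(d1,23), D(d2,22), A(d2,17), E(d3,16)
B→slot 3; C→slot 1; D→slot 2; A skipped; E skipped.
Profit = 23 + 22 + 45 = 90

90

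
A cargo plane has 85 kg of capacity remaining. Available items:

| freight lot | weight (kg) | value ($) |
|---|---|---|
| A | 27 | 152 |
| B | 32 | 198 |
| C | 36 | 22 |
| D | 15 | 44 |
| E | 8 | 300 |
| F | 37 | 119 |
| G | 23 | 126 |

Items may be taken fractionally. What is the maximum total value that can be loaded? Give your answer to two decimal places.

Order: E (300/8=37.50) > B (198/32=6.19) > A (152/27=5.63) > G (126/23=5.48) > F (119/37=3.22) > D (44/15=2.93) > C (22/36=0.61)
Fill: take E (8 @ 300) → take B (32 @ 198) → take A (27 @ 152) → take 18/23 of G → 98.61; 85/85 used.
Total value = 748.61

748.61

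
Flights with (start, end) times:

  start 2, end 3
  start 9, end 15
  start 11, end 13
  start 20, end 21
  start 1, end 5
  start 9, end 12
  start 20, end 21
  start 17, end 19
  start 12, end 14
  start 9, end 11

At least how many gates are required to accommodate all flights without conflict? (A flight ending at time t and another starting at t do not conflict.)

3

starts: [1, 2, 9, 9, 9, 11, 12, 17, 20, 20]
ends:   [3, 5, 11, 12, 13, 14, 15, 19, 21, 21]
s1→1 s2→2 e3→1 e5→0 s9→1 s9→2 s9→3  — peak 3.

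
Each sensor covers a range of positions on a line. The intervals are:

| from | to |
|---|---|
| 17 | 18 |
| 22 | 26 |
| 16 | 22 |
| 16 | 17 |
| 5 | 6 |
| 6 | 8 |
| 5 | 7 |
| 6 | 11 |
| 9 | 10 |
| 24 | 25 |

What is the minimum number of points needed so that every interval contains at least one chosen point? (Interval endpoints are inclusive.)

By right end: [5,6]  [5,7]  [6,8]  [9,10]  [6,11]  [16,17]  [17,18]  [16,22]  [24,25]  [22,26]
[5,6] uncovered → point at 6; [9,10] uncovered → point at 10; [16,17] uncovered → point at 17; [24,25] uncovered → point at 25.
Points: 6, 10, 17, 25 (4 total).

4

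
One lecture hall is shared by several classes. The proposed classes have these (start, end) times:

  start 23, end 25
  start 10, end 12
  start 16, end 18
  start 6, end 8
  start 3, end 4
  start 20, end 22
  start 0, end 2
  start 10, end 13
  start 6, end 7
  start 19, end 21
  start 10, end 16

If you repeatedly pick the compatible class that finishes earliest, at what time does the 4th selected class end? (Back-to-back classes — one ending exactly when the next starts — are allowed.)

12

Sort by end time and greedily take each interval whose start is ≥ the last chosen end.
By end time: (0,2), (3,4), (6,7), (6,8), (10,12), (10,13), (10,16), (16,18), (19,21), (20,22), (23,25).
Pick (0,2); next start ≥ 2 → (3,4); next start ≥ 4 → (6,7); next start ≥ 7 → (10,12); next start ≥ 12 → (16,18); next start ≥ 18 → (19,21); next start ≥ 21 → (23,25).
Selected: (0,2) (3,4) (6,7) (10,12) (16,18) (19,21) (23,25)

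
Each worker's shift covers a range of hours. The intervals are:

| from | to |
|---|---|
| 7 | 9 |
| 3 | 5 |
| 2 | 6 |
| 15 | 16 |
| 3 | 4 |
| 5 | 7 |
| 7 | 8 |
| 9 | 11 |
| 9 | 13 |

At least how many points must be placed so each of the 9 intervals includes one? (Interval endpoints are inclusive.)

4

Process intervals by earliest right end; each time one isn't hit yet, stab at its right endpoint.
Sorted: [3,4] [3,5] [2,6] [5,7] [7,8] [7,9] [9,11] [9,13] [15,16]
{[3,4],[3,5],[2,6]} hit by 4; {[5,7],[7,8],[7,9]} hit by 7; {[9,11],[9,13]} hit by 11; {[15,16]} hit by 16.
Points: 4, 7, 11, 16 (4 total).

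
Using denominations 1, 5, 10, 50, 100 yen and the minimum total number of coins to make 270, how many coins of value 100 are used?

2

Use the largest denomination that fits, subtract, and repeat.
270 = 2×100 + 1×50 + 2×10
Count of 100: 2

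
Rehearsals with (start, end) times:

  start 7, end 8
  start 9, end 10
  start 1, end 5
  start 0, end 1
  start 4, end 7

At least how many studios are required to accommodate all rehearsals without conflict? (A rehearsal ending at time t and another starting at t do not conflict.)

2

Events (time:±→running): 0:+→1 1:-→0 1:+→1 4:+→2 … peak 2.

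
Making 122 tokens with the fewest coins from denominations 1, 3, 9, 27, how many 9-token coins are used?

1

Use the largest denomination that fits, subtract, and repeat.
122 − 4×27→14 − 1×9→5 − 1×3→2 − 2×1→0
Count of 9: 1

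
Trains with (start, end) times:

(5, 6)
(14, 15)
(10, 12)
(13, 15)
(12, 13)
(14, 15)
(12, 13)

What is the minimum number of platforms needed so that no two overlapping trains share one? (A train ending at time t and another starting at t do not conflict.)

starts: [5, 10, 12, 12, 13, 14, 14]
ends:   [6, 12, 13, 13, 15, 15, 15]
s5→1 e6→0 s10→1 e12→0 s12→1 s12→2 e13→1 e13→0 s13→1 s14→2 s14→3  — peak 3.

3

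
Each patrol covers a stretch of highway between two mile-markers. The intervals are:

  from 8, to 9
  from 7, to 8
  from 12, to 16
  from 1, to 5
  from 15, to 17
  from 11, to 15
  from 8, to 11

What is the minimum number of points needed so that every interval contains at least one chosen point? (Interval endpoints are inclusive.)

Sorted: [1,5] [7,8] [8,9] [8,11] [11,15] [12,16] [15,17]
{[1,5]} hit by 5; {[7,8],[8,9],[8,11]} hit by 8; {[11,15],[12,16],[15,17]} hit by 15.
Points: 5, 8, 15 (3 total).

3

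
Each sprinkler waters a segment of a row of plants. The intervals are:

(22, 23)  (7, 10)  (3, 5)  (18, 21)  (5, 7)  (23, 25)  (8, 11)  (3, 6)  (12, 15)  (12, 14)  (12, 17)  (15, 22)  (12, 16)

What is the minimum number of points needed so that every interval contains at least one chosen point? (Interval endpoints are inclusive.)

By right end: [3,5]  [3,6]  [5,7]  [7,10]  [8,11]  [12,14]  [12,15]  [12,16]  [12,17]  [18,21]  [15,22]  [22,23]  [23,25]
[3,5] uncovered → point at 5; [7,10] uncovered → point at 10; [12,14] uncovered → point at 14; [18,21] uncovered → point at 21; [22,23] uncovered → point at 23.
Points: 5, 10, 14, 21, 23 (5 total).

5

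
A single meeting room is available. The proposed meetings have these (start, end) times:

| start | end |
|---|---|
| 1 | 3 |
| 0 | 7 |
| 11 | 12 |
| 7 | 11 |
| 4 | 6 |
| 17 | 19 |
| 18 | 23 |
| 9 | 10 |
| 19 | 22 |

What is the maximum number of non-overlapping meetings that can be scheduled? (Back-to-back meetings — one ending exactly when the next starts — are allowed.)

Sort by end time and greedily take each interval whose start is ≥ the last chosen end.
Sorted by end: (1,3)  (4,6)  (0,7)  (9,10)  (7,11)  (11,12)  (17,19)  (19,22)  (18,23)
take (1,3); take (4,6); take (9,10); take (11,12); take (17,19); take (19,22); skip (18,23).
Selected 6 meetings.

6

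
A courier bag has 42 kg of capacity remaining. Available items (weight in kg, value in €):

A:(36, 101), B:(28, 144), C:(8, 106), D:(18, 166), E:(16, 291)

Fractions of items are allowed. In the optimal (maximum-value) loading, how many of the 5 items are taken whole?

3

Order: E (291/16=18.19) > C (106/8=13.25) > D (166/18=9.22) > B (144/28=5.14) > A (101/36=2.81)
Fill: take E (16 @ 291) → take C (8 @ 106) → take D (18 @ 166); 42/42 used.
3 item(s) taken whole.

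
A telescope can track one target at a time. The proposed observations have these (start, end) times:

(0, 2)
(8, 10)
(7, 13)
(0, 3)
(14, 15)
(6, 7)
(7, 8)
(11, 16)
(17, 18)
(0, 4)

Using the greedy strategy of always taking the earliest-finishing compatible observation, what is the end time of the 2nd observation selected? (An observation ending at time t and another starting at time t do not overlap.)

7

By end time: (0,2), (0,3), (0,4), (6,7), (7,8), (8,10), (7,13), (14,15), (11,16), (17,18).
Pick (0,2); next start ≥ 2 → (6,7); next start ≥ 7 → (7,8); next start ≥ 8 → (8,10); next start ≥ 10 → (14,15); next start ≥ 15 → (17,18).
Selected: (0,2) (6,7) (7,8) (8,10) (14,15) (17,18)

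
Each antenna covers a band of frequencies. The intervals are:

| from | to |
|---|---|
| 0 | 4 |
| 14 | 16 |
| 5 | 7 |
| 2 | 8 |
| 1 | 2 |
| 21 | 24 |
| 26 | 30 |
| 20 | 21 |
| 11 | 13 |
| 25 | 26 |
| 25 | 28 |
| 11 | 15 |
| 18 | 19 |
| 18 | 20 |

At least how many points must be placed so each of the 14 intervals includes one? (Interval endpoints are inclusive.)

Sorted: [1,2] [0,4] [5,7] [2,8] [11,13] [11,15] [14,16] [18,19] [18,20] [20,21] [21,24] [25,26] [25,28] [26,30]
{[1,2],[0,4]} hit by 2; {[5,7],[2,8]} hit by 7; {[11,13],[11,15]} hit by 13; {[14,16]} hit by 16; {[18,19],[18,20]} hit by 19; {[20,21],[21,24]} hit by 21; {[25,26],[25,28],[26,30]} hit by 26.
Points: 2, 7, 13, 16, 19, 21, 26 (7 total).

7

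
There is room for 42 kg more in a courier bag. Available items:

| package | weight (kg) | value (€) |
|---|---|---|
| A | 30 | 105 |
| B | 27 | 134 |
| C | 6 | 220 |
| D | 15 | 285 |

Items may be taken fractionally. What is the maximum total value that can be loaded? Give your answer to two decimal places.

Sort by value per unit weight and fill in that order.
Order: C (220/6=36.67) > D (285/15=19.00) > B (134/27=4.96) > A (105/30=3.50)
Fill: take C (6 @ 220) → take D (15 @ 285) → take 21/27 of B → 104.22; 42/42 used.
Total value = 609.22

609.22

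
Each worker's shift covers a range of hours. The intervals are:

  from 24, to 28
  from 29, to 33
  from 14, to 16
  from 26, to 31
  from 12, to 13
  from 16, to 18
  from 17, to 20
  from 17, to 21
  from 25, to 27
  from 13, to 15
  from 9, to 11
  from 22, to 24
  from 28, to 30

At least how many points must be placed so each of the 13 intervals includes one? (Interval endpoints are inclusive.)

Sort by right endpoint; whenever an interval is uncovered, place a point at its right end.
Sorted: [9,11] [12,13] [13,15] [14,16] [16,18] [17,20] [17,21] [22,24] [25,27] [24,28] [28,30] [26,31] [29,33]
{[9,11]} hit by 11; {[12,13],[13,15]} hit by 13; {[14,16],[16,18]} hit by 16; {[17,20],[17,21]} hit by 20; {[22,24]} hit by 24; {[25,27],[24,28]} hit by 27; {[28,30],[26,31],[29,33]} hit by 30.
Points: 11, 13, 16, 20, 24, 27, 30 (7 total).

7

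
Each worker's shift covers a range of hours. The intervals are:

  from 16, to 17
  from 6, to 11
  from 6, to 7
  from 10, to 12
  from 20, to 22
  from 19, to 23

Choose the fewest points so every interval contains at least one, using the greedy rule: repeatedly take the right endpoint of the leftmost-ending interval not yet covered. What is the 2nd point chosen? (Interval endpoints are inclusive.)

By right end: [6,7]  [6,11]  [10,12]  [16,17]  [20,22]  [19,23]
[6,7] uncovered → point at 7; [10,12] uncovered → point at 12; [16,17] uncovered → point at 17; [20,22] uncovered → point at 22.
Points: 7, 12, 17, 22 (4 total).

12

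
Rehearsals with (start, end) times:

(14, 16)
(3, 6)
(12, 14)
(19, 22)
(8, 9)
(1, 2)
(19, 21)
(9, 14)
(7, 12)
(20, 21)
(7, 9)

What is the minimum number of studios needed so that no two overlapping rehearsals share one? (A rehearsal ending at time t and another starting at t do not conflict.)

The answer is the maximum number of intervals overlapping at any instant.
starts: [1, 3, 7, 7, 8, 9, 12, 14, 19, 19, 20]
ends:   [2, 6, 9, 9, 12, 14, 14, 16, 21, 21, 22]
s1→1 e2→0 s3→1 e6→0 s7→1 s7→2 s8→3  — peak 3.

3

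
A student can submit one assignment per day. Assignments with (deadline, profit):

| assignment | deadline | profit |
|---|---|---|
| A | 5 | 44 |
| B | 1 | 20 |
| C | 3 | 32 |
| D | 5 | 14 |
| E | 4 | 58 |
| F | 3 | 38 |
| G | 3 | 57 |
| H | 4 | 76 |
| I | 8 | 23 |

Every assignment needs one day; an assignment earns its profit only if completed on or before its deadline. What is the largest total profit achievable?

296

Sort by profit descending; place each in the latest free slot ≤ its deadline.
By profit: H(d4,76), E(d4,58), G(d3,57), A(d5,44), F(d3,38), C(d3,32), I(d8,23), B(d1,20), D(d5,14)
H→slot 4; E→slot 3; G→slot 2; A→slot 5; F→slot 1; C skipped; I→slot 8; B skipped; D skipped.
Profit = 38 + 57 + 58 + 76 + 44 + 23 = 296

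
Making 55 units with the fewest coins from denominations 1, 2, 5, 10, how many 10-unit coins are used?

Use the largest denomination that fits, subtract, and repeat.
55 − 5×10→5 − 1×5→0
Count of 10: 5

5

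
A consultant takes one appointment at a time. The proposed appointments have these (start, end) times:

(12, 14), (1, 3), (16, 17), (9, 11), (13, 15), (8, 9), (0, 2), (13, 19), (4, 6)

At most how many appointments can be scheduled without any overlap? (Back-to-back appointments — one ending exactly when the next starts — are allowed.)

6

Order by finish time; keep every interval that doesn't clash with the previous kept one.
Sorted by end: (0,2)  (1,3)  (4,6)  (8,9)  (9,11)  (12,14)  (13,15)  (16,17)  (13,19)
take (0,2); take (4,6); take (8,9); take (9,11); take (12,14); take (16,17); skip (13,19).
Selected 6 appointments.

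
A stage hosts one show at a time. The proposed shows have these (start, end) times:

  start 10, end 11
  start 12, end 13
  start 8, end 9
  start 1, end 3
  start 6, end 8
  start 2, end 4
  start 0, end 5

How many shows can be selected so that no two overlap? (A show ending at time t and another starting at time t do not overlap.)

Order by finish time; keep every interval that doesn't clash with the previous kept one.
Sorted by end: (1,3)  (2,4)  (0,5)  (6,8)  (8,9)  (10,11)  (12,13)
take (1,3); skip (2,4); skip (0,5); take (6,8); take (8,9); take (10,11); take (12,13).
Selected 5 shows.

5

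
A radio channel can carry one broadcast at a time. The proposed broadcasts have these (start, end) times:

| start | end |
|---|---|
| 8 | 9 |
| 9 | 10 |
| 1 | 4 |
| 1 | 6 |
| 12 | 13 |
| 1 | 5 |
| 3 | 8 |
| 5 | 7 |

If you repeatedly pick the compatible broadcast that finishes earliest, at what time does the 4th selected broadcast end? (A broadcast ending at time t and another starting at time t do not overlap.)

Greedy by earliest finish: after sorting by end time, pick each interval compatible with the last pick.
Sorted by end: (1,4)  (1,5)  (1,6)  (5,7)  (3,8)  (8,9)  (9,10)  (12,13)
take (1,4); skip (1,6); take (5,7); take (8,9); take (9,10); take (12,13).
Selected: (1,4) (5,7) (8,9) (9,10) (12,13)

10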